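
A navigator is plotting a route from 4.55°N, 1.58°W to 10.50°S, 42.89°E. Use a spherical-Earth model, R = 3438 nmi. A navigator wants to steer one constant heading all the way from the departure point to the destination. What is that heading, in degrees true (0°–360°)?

Meridional parts: M(φ₁)=+0.0795, M(φ₂)=-0.1843 → ΔM = -0.2638;  Δλ = +0.7761 rad
tan C = Δλ / ΔM = -2.9423 → C = 108.77°

108.8°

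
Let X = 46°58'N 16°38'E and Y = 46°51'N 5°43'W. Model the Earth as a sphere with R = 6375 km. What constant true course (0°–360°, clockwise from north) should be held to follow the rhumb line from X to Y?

Δψ = ln[tan(π/4+φ₂/2)/tan(π/4+φ₁/2)] = -0.0030
Δλ = -0.3901 rad (taken the short way round)
course = atan2(Δλ, Δψ) = 269.56°

269.6°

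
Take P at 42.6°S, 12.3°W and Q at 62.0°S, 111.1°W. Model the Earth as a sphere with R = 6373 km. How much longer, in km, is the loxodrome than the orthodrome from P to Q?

Great circle: cos σ = sin φ₁ sin φ₂ + cos φ₁ cos φ₂ cos Δλ,  σ = 0.9947 rad → d_gc = 6339.0 km
Rhumb line: Δψ = -0.5657, q = Δφ/Δψ = 0.5986, d_rh = R√(Δφ²+q²Δλ²) = 6923.0 km
Excess = 6923.0 − 6339.0 = 584.0 ≈ 584 km

584 km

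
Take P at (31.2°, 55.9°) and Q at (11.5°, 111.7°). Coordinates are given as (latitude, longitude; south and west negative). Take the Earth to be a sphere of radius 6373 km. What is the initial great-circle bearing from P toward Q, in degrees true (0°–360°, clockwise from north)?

98.1°

N = sin Δλ·cos φ₂ = +0.8105;  D = cos φ₁ sin φ₂ − sin φ₁ cos φ₂ cos Δλ = -0.1148
initial course = atan2(N, D) = 98.06°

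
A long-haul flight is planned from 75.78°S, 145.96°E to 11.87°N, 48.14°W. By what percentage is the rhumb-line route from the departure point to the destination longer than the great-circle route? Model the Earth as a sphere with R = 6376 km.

Great circle: σ = 2.0181 rad → d_gc = Rσ = 12867.4 km
Rhumb: Δφ = +1.5298, Δλ = +2.8955, Δψ = +2.2902, q = Δφ/Δψ = 0.6680 → d_rh = R√(Δφ²+q²Δλ²) = 15722.8 km
Excess = (15722.8 − 12867.4) / 12867.4 = 2855.4 / 12867.4 = 22.19% ≈ 22.2%

22.2%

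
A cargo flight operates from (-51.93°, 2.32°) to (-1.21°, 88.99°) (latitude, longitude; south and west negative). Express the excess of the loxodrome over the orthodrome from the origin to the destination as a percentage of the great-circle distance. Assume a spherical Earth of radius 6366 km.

2.7%

Great circle: σ = 1.5183 rad → d_gc = Rσ = 9665.7 km
Rhumb: Δφ = +0.8852, Δλ = +1.5127, Δψ = +1.0431, q = Δφ/Δψ = 0.8487 → d_rh = R√(Δφ²+q²Δλ²) = 9927.2 km
Excess = (9927.2 − 9665.7) / 9665.7 = 261.5 / 9665.7 = 2.71% ≈ 2.7%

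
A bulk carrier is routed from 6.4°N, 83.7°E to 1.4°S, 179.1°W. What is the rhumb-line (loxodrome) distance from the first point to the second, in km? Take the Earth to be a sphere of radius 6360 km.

Δψ = ln[tan(π/4+φ₂/2)/tan(π/4+φ₁/2)] = -0.1364;  Δφ = -0.1361 rad,  Δλ = +1.6965 rad
q = Δφ/Δψ = 0.9983
d = R·√(Δφ² + q²Δλ²) = 6360·1.69899 = 10806 km

10806 km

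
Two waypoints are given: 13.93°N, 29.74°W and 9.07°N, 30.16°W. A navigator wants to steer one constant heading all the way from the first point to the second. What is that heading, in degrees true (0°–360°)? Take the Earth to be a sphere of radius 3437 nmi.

Δψ = ln[tan(π/4+φ₂/2)/tan(π/4+φ₁/2)] = -0.0866
Δλ = -0.0073 rad (taken the short way round)
course = atan2(Δλ, Δψ) = 184.84°

184.8°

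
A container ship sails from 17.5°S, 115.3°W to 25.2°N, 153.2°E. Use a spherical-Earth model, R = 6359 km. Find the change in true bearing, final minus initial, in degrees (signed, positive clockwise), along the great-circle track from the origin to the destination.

-8.5°

At departure: θ₁ = atan2(sin Δλ cos φ₂, cos φ₁ sin φ₂ − sin φ₁ cos φ₂ cos Δλ) = 293.80°
At arrival: θ₂ = atan2(sin Δλ cos φ₁, −cos φ₂ sin φ₁ + sin φ₂ cos φ₁ cos Δλ) = 285.34°
Δθ = θ₂ − θ₁ = -8.5°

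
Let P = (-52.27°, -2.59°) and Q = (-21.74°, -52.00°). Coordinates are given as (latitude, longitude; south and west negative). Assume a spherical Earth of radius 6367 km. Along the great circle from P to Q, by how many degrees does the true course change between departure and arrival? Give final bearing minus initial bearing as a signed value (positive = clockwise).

+32.0°

At departure: θ₁ = atan2(sin Δλ cos φ₂, cos φ₁ sin φ₂ − sin φ₁ cos φ₂ cos Δλ) = 289.61°
At arrival: θ₂ = atan2(sin Δλ cos φ₁, −cos φ₂ sin φ₁ + sin φ₂ cos φ₁ cos Δλ) = 321.64°
Δθ = θ₂ − θ₁ = +32.0°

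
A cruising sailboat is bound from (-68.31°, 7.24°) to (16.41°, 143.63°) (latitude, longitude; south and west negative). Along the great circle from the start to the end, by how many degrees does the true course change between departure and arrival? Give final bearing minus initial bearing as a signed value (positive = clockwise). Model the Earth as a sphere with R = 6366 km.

At departure: θ₁ = atan2(sin Δλ cos φ₂, cos φ₁ sin φ₂ − sin φ₁ cos φ₂ cos Δλ) = 129.27°
At arrival: θ₂ = atan2(sin Δλ cos φ₁, −cos φ₂ sin φ₁ + sin φ₂ cos φ₁ cos Δλ) = 17.35°
Δθ = θ₂ − θ₁ = -111.9°

-111.9°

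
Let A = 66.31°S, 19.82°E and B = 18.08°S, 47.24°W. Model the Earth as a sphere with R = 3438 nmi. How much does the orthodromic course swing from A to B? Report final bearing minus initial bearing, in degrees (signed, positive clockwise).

+52.0°

Initial bearing θ₁ = atan2(sin Δλ cos φ₂, cos φ₁ sin φ₂ − sin φ₁ cos φ₂ cos Δλ) = 283.77°
Final bearing θ₂ = (initial bearing from the destination back to the start) + 180° = 335.76°
Δθ = θ₂ − θ₁ = +52.0°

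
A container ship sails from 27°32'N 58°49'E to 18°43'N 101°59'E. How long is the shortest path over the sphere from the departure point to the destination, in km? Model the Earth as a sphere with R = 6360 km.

Haversine: a = sin²(Δφ/2)+cos φ₁ cos φ₂ sin²(Δλ/2) = 0.11955;  σ = 2·atan2(√a,√(1−a))
σ = 40.457° → d = Rσ = 6360·0.70611 = 4491 km

4491 km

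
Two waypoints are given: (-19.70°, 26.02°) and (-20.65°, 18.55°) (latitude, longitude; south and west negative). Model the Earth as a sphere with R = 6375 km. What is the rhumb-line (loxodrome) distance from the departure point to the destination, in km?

787 km

Δψ = ln[tan(π/4+φ₂/2)/tan(π/4+φ₁/2)] = -0.0177;  Δφ = -0.0166 rad,  Δλ = -0.1304 rad
q = Δφ/Δψ = 0.9386
d = R·√(Δφ² + q²Δλ²) = 6375·0.12349 = 787 km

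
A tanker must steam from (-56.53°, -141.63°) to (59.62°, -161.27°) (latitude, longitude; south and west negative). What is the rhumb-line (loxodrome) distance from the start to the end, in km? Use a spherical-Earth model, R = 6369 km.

Δψ = ln[tan(π/4+φ₂/2)/tan(π/4+φ₁/2)] = +2.5055;  Δφ = +2.0272 rad,  Δλ = -0.3428 rad
q = Δφ/Δψ = 0.8091
d = R·√(Δφ² + q²Δλ²) = 6369·2.04608 = 13032 km

13032 km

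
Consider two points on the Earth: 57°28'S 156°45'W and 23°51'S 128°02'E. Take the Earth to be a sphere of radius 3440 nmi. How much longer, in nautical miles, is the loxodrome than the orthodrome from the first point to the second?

134 nmi

Great circle: cos σ = sin φ₁ sin φ₂ + cos φ₁ cos φ₂ cos Δλ,  σ = 1.0856 rad → d_gc = 3734.4 nmi
Rhumb line: Δψ = +0.8029, q = Δφ/Δψ = 0.7308, d_rh = R√(Δφ²+q²Δλ²) = 3868.3 nmi
Excess = 3868.3 − 3734.4 = 133.9 ≈ 134 nmi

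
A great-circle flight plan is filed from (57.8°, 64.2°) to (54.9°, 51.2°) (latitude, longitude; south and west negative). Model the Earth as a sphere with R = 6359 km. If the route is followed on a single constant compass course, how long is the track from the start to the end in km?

Rhumb course C = atan2(Δλ, Δψ) with Δψ = ln[tan(π/4+φ₂/2)/tan(π/4+φ₁/2)] = -0.0914, Δλ = -0.2269 → C = 248.06°
d = R·|Δφ| / |cos C| = 6359·0.05061 / 0.37364 = 861 km

861 km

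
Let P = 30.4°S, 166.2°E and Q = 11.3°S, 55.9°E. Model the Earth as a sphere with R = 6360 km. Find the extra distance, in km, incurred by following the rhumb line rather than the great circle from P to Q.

335 km

Great circle: cos σ = sin φ₁ sin φ₂ + cos φ₁ cos φ₂ cos Δλ,  σ = 1.7663 rad → d_gc = 11233.8 km
Rhumb line: Δψ = +0.3589, q = Δφ/Δψ = 0.9289, d_rh = R√(Δφ²+q²Δλ²) = 11569.1 km
Excess = 11569.1 − 11233.8 = 335.3 ≈ 335 km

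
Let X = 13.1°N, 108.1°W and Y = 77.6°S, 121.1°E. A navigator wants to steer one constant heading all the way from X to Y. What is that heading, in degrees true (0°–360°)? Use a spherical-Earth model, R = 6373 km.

Δψ = ln[tan(π/4+φ₂/2)/tan(π/4+φ₁/2)] = -2.4504
Δλ = -2.2829 rad (taken the short way round)
course = atan2(Δλ, Δψ) = 222.97°

223.0°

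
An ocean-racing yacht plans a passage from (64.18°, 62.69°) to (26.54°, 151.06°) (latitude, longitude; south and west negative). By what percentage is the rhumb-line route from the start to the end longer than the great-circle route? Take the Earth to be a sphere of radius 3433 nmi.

6.1%

Great circle: σ = 1.1447 rad → d_gc = Rσ = 3929.8 nmi
Rhumb: Δφ = -0.6569, Δλ = +1.5423, Δψ = -0.9924, q = Δφ/Δψ = 0.6620 → d_rh = R√(Δφ²+q²Δλ²) = 4168.0 nmi
Excess = (4168.0 − 3929.8) / 3929.8 = 238.2 / 3929.8 = 6.06% ≈ 6.1%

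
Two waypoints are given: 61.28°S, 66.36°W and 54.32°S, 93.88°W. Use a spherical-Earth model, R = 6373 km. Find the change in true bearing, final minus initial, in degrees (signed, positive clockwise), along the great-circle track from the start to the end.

+23.5°

Initial bearing θ₁ = atan2(sin Δλ cos φ₂, cos φ₁ sin φ₂ − sin φ₁ cos φ₂ cos Δλ) = 283.22°
Final bearing θ₂ = (initial bearing from the destination back to the start) + 180° = 306.67°
Δθ = θ₂ − θ₁ = +23.5°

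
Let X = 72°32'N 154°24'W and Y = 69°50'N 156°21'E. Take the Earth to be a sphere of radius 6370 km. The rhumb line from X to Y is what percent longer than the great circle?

Great circle: σ = 0.2730 rad → d_gc = Rσ = 1739.2 km
Rhumb: Δφ = -0.0471, Δλ = -0.8596, Δψ = -0.1463, q = Δφ/Δψ = 0.3220 → d_rh = R√(Δφ²+q²Δλ²) = 1788.5 km
Excess = (1788.5 − 1739.2) / 1739.2 = 49.3 / 1739.2 = 2.83% ≈ 2.8%

2.8%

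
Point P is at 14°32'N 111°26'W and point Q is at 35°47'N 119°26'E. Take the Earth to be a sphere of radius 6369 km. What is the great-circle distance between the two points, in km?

cos σ = sin φ₁ sin φ₂ + cos φ₁ cos φ₂ cos Δλ
      = sin(14.53°)sin(35.78°) + cos(14.53°)cos(35.78°)cos(-129.13°) = -0.3489
σ = 110.419° → d = Rσ = 6369·1.92717 = 12274 km

12274 km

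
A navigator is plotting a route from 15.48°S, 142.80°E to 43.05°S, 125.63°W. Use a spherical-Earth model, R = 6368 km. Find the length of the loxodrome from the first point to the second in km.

9259 km

Δψ = ln[tan(π/4+φ₂/2)/tan(π/4+φ₁/2)] = -0.5605;  Δφ = -0.4812 rad,  Δλ = +1.5982 rad
q = Δφ/Δψ = 0.8585
d = R·√(Δφ² + q²Δλ²) = 6368·1.45396 = 9259 km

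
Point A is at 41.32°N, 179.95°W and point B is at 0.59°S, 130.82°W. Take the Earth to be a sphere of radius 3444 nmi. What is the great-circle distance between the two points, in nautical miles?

Haversine: a = sin²(Δφ/2)+cos φ₁ cos φ₂ sin²(Δλ/2) = 0.25769;  σ = 2·atan2(√a,√(1−a))
σ = 61.013° → d = Rσ = 3444·1.06488 = 3667 nmi

3667 nmi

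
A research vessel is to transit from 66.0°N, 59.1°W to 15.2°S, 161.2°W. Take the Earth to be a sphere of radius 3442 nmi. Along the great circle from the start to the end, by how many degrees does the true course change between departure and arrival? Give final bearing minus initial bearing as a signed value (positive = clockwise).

At departure: θ₁ = atan2(sin Δλ cos φ₂, cos φ₁ sin φ₂ − sin φ₁ cos φ₂ cos Δλ) = 274.73°
At arrival: θ₂ = atan2(sin Δλ cos φ₁, −cos φ₂ sin φ₁ + sin φ₂ cos φ₁ cos Δλ) = 204.84°
Δθ = θ₂ − θ₁ = -69.9°

-69.9°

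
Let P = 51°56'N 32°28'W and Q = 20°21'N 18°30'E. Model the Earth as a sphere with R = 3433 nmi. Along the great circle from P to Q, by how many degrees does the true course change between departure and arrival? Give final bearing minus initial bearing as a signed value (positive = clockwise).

+32.6°

Initial bearing θ₁ = atan2(sin Δλ cos φ₂, cos φ₁ sin φ₂ − sin φ₁ cos φ₂ cos Δλ) = 108.98°
Final bearing θ₂ = (initial bearing from the destination back to the start) + 180° = 141.55°
Δθ = θ₂ − θ₁ = +32.6°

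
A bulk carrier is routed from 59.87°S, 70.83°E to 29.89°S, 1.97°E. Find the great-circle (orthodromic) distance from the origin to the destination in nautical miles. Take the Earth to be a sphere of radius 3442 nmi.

3243 nmi

Haversine: a = sin²(Δφ/2)+cos φ₁ cos φ₂ sin²(Δλ/2) = 0.20602;  σ = 2·atan2(√a,√(1−a))
σ = 53.988° → d = Rσ = 3442·0.94226 = 3243 nmi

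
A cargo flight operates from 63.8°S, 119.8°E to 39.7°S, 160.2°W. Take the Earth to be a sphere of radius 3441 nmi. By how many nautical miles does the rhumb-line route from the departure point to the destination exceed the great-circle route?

Great circle: cos σ = sin φ₁ sin φ₂ + cos φ₁ cos φ₂ cos Δλ,  σ = 0.8865 rad → d_gc = 3050.5 nmi
Rhumb line: Δψ = +0.7019, q = Δφ/Δψ = 0.5993, d_rh = R√(Δφ²+q²Δλ²) = 3222.6 nmi
Excess = 3222.6 − 3050.5 = 172.1 ≈ 172 nmi

172 nmi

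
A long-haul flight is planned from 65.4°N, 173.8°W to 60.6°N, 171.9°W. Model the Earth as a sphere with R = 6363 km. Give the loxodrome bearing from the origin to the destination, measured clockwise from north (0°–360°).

169.8°

Δψ = ln[tan(π/4+φ₂/2)/tan(π/4+φ₁/2)] = -0.1850
Δλ = +0.0332 rad (taken the short way round)
course = atan2(Δλ, Δψ) = 169.84°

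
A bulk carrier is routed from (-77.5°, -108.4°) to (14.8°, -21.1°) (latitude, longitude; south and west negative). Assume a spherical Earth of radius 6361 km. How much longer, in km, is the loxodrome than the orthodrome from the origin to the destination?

Great circle: cos σ = sin φ₁ sin φ₂ + cos φ₁ cos φ₂ cos Δλ,  σ = 1.8127 rad → d_gc = 11530.5 km
Rhumb line: Δψ = +2.4729, q = Δφ/Δψ = 0.6514, d_rh = R√(Δφ²+q²Δλ²) = 12036.1 km
Excess = 12036.1 − 11530.5 = 505.6 ≈ 506 km

506 km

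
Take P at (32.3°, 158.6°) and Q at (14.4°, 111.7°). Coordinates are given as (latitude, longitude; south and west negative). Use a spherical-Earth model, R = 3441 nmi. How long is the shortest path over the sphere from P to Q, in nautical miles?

cos σ = sin φ₁ sin φ₂ + cos φ₁ cos φ₂ cos Δλ
      = sin(32.30°)sin(14.40°) + cos(32.30°)cos(14.40°)cos(-46.90°) = 0.6923
σ = 46.188° → d = Rσ = 3441·0.80614 = 2774 nmi

2774 nmi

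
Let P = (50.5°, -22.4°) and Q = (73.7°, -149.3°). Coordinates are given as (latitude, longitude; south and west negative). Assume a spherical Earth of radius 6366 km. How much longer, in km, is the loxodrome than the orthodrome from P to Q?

Great circle: cos σ = sin φ₁ sin φ₂ + cos φ₁ cos φ₂ cos Δλ,  σ = 0.8848 rad → d_gc = 5632.85 km
Rhumb line: Δψ = +0.9191, q = Δφ/Δψ = 0.4406, d_rh = R√(Δφ²+q²Δλ²) = 6725.26 km
Excess = 6725.26 − 5632.85 = 1092.41 ≈ 1092 km

1092 km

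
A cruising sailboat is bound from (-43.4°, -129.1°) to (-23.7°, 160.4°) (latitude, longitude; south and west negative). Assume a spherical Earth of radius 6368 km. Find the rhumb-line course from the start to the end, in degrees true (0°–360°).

Δψ = ln[tan(π/4+φ₂/2)/tan(π/4+φ₁/2)] = +0.4164
Δλ = -1.2305 rad (taken the short way round)
course = atan2(Δλ, Δψ) = 288.70°

288.7°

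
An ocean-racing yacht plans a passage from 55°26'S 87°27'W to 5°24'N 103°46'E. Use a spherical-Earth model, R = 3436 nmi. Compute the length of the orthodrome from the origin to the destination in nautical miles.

7746 nmi

Haversine: a = sin²(Δφ/2)+cos φ₁ cos φ₂ sin²(Δλ/2) = 0.81578;  σ = 2·atan2(√a,√(1−a))
σ = 129.165° → d = Rσ = 3436·2.25435 = 7746 nmi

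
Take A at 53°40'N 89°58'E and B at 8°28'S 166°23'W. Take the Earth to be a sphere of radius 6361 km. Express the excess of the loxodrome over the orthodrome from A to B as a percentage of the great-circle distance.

Great circle: σ = 1.8306 rad → d_gc = Rσ = 11644.5 km
Rhumb: Δφ = -1.0844, Δλ = +1.8090, Δψ = -1.2626, q = Δφ/Δψ = 0.8589 → d_rh = R√(Δφ²+q²Δλ²) = 12052.4 km
Excess = (12052.4 − 11644.5) / 11644.5 = 407.9 / 11644.5 = 3.50% ≈ 3.5%

3.5%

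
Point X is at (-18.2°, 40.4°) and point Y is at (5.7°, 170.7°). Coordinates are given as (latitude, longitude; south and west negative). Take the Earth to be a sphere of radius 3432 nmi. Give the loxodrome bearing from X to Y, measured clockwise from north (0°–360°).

Δψ = ln[tan(π/4+φ₂/2)/tan(π/4+φ₁/2)] = +0.4228
Δλ = +2.2742 rad (taken the short way round)
course = atan2(Δλ, Δψ) = 79.47°

79.5°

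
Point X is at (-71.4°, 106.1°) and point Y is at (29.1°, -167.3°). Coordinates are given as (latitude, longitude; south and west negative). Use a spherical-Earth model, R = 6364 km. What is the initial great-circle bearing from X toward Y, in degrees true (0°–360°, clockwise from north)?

76.8°

θ = atan2( sin Δλ·cos φ₂ ,  cos φ₁ sin φ₂ − sin φ₁ cos φ₂ cos Δλ )
  = atan2(+0.8722, +0.2042) = 76.82°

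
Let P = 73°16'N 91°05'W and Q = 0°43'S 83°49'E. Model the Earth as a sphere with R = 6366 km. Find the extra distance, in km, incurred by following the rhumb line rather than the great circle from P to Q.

3455 km

Great circle: cos σ = sin φ₁ sin φ₂ + cos φ₁ cos φ₂ cos Δλ,  σ = 1.8742 rad → d_gc = 11930.9 km
Rhumb line: Δψ = -1.9293, q = Δφ/Δψ = 0.6693, d_rh = R√(Δφ²+q²Δλ²) = 15385.7 km
Excess = 15385.7 − 11930.9 = 3454.8 ≈ 3455 km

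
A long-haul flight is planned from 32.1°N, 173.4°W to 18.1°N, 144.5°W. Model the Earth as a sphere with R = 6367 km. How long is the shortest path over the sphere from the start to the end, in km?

cos σ = sin φ₁ sin φ₂ + cos φ₁ cos φ₂ cos Δλ
      = sin(32.10°)sin(18.10°) + cos(32.10°)cos(18.10°)cos(28.90°) = 0.8700
σ = 29.539° → d = Rσ = 6367·0.51555 = 3283 km

3283 km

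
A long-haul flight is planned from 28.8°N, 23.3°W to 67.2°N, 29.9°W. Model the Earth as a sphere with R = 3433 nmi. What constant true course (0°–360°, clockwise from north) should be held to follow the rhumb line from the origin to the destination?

353.9°

Meridional parts: M(φ₁)=+0.5253, M(φ₂)=+1.6013 → ΔM = +1.0760;  Δλ = -0.1152 rad
tan C = Δλ / ΔM = -0.1071 → C = 353.89°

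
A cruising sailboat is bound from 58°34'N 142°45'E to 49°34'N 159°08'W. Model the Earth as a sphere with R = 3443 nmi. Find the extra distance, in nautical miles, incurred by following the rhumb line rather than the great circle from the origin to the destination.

Great circle: cos σ = sin φ₁ sin φ₂ + cos φ₁ cos φ₂ cos Δλ,  σ = 0.5951 rad → d_gc = 2048.8 nmi
Rhumb line: Δψ = -0.2690, q = Δφ/Δψ = 0.5839, d_rh = R√(Δφ²+q²Δλ²) = 2109.8 nmi
Excess = 2109.8 − 2048.8 = 61.0 ≈ 61 nmi

61 nmi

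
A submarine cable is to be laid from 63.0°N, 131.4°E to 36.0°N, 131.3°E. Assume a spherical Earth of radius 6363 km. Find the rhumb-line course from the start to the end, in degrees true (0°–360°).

Meridional parts: M(φ₁)=+1.4268, M(φ₂)=+0.6743 → ΔM = -0.7525;  Δλ = -0.0017 rad
tan C = Δλ / ΔM = +0.0023 → C = 180.13°

180.1°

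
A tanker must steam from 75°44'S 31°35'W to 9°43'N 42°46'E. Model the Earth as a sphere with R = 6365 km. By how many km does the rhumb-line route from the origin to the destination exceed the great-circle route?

337 km

Great circle: cos σ = sin φ₁ sin φ₂ + cos φ₁ cos φ₂ cos Δλ,  σ = 1.6690 rad → d_gc = 10623.2 km
Rhumb line: Δψ = +2.2487, q = Δφ/Δψ = 0.6632, d_rh = R√(Δφ²+q²Δλ²) = 10959.9 km
Excess = 10959.9 − 10623.2 = 336.7 ≈ 337 km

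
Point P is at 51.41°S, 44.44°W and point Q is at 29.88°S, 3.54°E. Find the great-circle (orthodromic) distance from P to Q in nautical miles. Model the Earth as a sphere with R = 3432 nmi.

2473 nmi

Haversine: a = sin²(Δφ/2)+cos φ₁ cos φ₂ sin²(Δλ/2) = 0.12429;  σ = 2·atan2(√a,√(1−a))
σ = 41.286° → d = Rσ = 3432·0.72058 = 2473 nmi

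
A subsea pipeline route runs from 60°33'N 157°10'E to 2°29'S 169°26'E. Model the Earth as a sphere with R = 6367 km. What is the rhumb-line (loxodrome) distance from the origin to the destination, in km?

Δψ = ln[tan(π/4+φ₂/2)/tan(π/4+φ₁/2)] = -1.3797;  Δφ = -1.1001 rad,  Δλ = +0.2141 rad
q = Δφ/Δψ = 0.7974
d = R·√(Δφ² + q²Δλ²) = 6367·1.11331 = 7088 km

7088 km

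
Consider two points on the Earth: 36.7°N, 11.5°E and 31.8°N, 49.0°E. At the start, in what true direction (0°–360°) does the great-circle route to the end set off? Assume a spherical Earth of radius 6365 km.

87.8°

θ = atan2( sin Δλ·cos φ₂ ,  cos φ₁ sin φ₂ − sin φ₁ cos φ₂ cos Δλ )
  = atan2(+0.5174, +0.0195) = 87.84°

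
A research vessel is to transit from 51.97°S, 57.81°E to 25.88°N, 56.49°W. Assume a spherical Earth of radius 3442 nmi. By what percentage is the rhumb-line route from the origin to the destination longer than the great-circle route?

2.3%

Great circle: σ = 2.1796 rad → d_gc = Rσ = 7502.3 nmi
Rhumb: Δφ = +1.3587, Δλ = -1.9949, Δψ = +1.5332, q = Δφ/Δψ = 0.8862 → d_rh = R√(Δφ²+q²Δλ²) = 7674.7 nmi
Excess = (7674.7 − 7502.3) / 7502.3 = 172.4 / 7502.3 = 2.30% ≈ 2.3%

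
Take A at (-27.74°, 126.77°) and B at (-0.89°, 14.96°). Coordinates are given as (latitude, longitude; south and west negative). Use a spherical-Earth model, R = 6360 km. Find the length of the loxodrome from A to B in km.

12268 km

Rhumb course C = atan2(Δλ, Δψ) with Δψ = ln[tan(π/4+φ₂/2)/tan(π/4+φ₁/2)] = +0.4887, Δλ = -1.9515 → C = 284.06°
d = R·|Δφ| / |cos C| = 6360·0.46862 / 0.24294 = 12268 km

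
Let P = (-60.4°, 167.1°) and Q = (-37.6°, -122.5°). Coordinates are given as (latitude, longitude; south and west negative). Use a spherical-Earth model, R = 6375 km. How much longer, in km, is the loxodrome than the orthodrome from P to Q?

215 km

Great circle: cos σ = sin φ₁ sin φ₂ + cos φ₁ cos φ₂ cos Δλ,  σ = 0.8476 rad → d_gc = 5403.36 km
Rhumb line: Δψ = +0.6219, q = Δφ/Δψ = 0.6399, d_rh = R√(Δφ²+q²Δλ²) = 5617.89 km
Excess = 5617.89 − 5403.36 = 214.53 ≈ 215 km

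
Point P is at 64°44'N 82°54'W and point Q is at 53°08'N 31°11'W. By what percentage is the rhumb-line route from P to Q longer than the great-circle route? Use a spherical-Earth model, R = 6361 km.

Great circle: σ = 0.4904 rad → d_gc = Rσ = 3119.4 km
Rhumb: Δφ = -0.2025, Δλ = +0.9026, Δψ = -0.3968, q = Δφ/Δψ = 0.5102 → d_rh = R√(Δφ²+q²Δλ²) = 3200.2 km
Excess = (3200.2 − 3119.4) / 3119.4 = 80.8 / 3119.4 = 2.59% ≈ 2.6%

2.6%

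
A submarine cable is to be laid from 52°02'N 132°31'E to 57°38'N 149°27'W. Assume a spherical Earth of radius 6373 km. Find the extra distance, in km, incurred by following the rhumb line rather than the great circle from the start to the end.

271 km

Great circle: cos σ = sin φ₁ sin φ₂ + cos φ₁ cos φ₂ cos Δλ,  σ = 0.7463 rad → d_gc = 4756.5 km
Rhumb line: Δψ = +0.1700, q = Δφ/Δψ = 0.5748, d_rh = R√(Δφ²+q²Δλ²) = 5027.8 km
Excess = 5027.8 − 4756.5 = 271.3 ≈ 271 km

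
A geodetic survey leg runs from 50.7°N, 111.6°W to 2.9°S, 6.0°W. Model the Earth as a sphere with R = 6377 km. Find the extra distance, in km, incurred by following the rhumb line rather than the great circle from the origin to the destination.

435 km

Great circle: cos σ = sin φ₁ sin φ₂ + cos φ₁ cos φ₂ cos Δλ,  σ = 1.7816 rad → d_gc = 11361.4 km
Rhumb line: Δψ = -1.0805, q = Δφ/Δψ = 0.8658, d_rh = R√(Δφ²+q²Δλ²) = 11796.0 km
Excess = 11796.0 − 11361.4 = 434.6 ≈ 435 km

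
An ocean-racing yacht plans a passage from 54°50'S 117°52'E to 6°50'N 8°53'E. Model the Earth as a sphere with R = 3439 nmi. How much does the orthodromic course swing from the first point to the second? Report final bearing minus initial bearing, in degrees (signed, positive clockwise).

At departure: θ₁ = atan2(sin Δλ cos φ₂, cos φ₁ sin φ₂ − sin φ₁ cos φ₂ cos Δλ) = 258.24°
At arrival: θ₂ = atan2(sin Δλ cos φ₁, −cos φ₂ sin φ₁ + sin φ₂ cos φ₁ cos Δλ) = 325.40°
Δθ = θ₂ − θ₁ = +67.2°

+67.2°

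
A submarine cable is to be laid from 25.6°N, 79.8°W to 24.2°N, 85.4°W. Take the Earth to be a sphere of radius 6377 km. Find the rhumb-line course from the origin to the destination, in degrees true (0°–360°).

Δψ = ln[tan(π/4+φ₂/2)/tan(π/4+φ₁/2)] = -0.0269
Δλ = -0.0977 rad (taken the short way round)
course = atan2(Δλ, Δψ) = 254.59°

254.6°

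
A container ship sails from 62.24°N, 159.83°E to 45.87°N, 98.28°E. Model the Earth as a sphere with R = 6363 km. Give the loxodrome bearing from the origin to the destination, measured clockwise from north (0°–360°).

245.3°

Meridional parts: M(φ₁)=+1.3979, M(φ₂)=+0.9030 → ΔM = -0.4949;  Δλ = -1.0743 rad
tan C = Δλ / ΔM = +2.1705 → C = 245.26°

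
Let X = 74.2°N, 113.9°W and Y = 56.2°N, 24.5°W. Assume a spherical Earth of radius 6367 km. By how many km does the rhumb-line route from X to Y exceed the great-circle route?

Great circle: cos σ = sin φ₁ sin φ₂ + cos φ₁ cos φ₂ cos Δλ,  σ = 0.6415 rad → d_gc = 4084.7 km
Rhumb line: Δψ = -0.7837, q = Δφ/Δψ = 0.4009, d_rh = R√(Δφ²+q²Δλ²) = 4456.6 km
Excess = 4456.6 − 4084.7 = 371.9 ≈ 372 km

372 km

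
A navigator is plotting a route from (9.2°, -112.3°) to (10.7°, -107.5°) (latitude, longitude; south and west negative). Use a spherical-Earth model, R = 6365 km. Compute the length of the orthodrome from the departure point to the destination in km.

551 km

cos σ = sin φ₁ sin φ₂ + cos φ₁ cos φ₂ cos Δλ
      = sin(9.20°)sin(10.70°) + cos(9.20°)cos(10.70°)cos(4.80°) = 0.9963
σ = 4.960° → d = Rσ = 6365·0.08657 = 551 km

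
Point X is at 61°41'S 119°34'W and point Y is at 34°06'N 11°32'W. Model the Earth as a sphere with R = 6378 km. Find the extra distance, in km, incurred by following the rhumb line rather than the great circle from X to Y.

371 km

Great circle: cos σ = sin φ₁ sin φ₂ + cos φ₁ cos φ₂ cos Δλ,  σ = 2.2334 rad → d_gc = 14244.43 km
Rhumb line: Δψ = +2.0110, q = Δφ/Δψ = 0.8313, d_rh = R√(Δφ²+q²Δλ²) = 14615.87 km
Excess = 14615.87 − 14244.43 = 371.44 ≈ 371 km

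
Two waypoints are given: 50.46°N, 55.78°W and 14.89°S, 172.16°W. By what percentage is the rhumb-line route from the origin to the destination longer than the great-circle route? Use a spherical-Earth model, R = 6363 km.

Great circle: σ = 2.0618 rad → d_gc = Rσ = 13119.4 km
Rhumb: Δφ = -1.1406, Δλ = -2.0312, Δψ = -1.2861, q = Δφ/Δψ = 0.8869 → d_rh = R√(Δφ²+q²Δλ²) = 13566.6 km
Excess = (13566.6 − 13119.4) / 13119.4 = 447.2 / 13119.4 = 3.41% ≈ 3.4%

3.4%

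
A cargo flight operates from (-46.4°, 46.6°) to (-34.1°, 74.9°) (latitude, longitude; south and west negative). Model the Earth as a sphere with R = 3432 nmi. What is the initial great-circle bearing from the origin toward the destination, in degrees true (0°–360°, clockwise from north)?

70.2°

N = sin Δλ·cos φ₂ = +0.3926;  D = cos φ₁ sin φ₂ − sin φ₁ cos φ₂ cos Δλ = +0.1414
initial course = atan2(N, D) = 70.20°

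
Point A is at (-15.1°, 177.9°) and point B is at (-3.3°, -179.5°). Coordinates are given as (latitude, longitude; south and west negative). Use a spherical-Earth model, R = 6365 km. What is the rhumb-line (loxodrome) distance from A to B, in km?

Δψ = ln[tan(π/4+φ₂/2)/tan(π/4+φ₁/2)] = +0.2090;  Δφ = +0.2059 rad,  Δλ = +0.0454 rad
q = Δφ/Δψ = 0.9853
d = R·√(Δφ² + q²Δλ²) = 6365·0.21075 = 1341 km

1341 km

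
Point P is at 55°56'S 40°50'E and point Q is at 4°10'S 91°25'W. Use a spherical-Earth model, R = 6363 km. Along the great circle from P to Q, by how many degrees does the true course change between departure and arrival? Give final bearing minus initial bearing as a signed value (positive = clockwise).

Initial bearing θ₁ = atan2(sin Δλ cos φ₂, cos φ₁ sin φ₂ − sin φ₁ cos φ₂ cos Δλ) = 231.08°
Final bearing θ₂ = (initial bearing from the destination back to the start) + 180° = 334.09°
Δθ = θ₂ − θ₁ = +103.0°

+103.0°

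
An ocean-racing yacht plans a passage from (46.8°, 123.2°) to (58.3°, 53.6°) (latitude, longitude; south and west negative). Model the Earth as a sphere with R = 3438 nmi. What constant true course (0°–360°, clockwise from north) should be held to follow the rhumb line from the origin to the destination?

285.3°

Meridional parts: M(φ₁)=+0.9265, M(φ₂)=+1.2591 → ΔM = +0.3326;  Δλ = -1.2147 rad
tan C = Δλ / ΔM = -3.6527 → C = 285.31°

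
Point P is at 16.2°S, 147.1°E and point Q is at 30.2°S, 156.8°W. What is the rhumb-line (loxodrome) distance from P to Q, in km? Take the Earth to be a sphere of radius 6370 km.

5921 km

Δψ = ln[tan(π/4+φ₂/2)/tan(π/4+φ₁/2)] = -0.2668;  Δφ = -0.2443 rad,  Δλ = +0.9791 rad
q = Δφ/Δψ = 0.9160
d = R·√(Δφ² + q²Δλ²) = 6370·0.92957 = 5921 km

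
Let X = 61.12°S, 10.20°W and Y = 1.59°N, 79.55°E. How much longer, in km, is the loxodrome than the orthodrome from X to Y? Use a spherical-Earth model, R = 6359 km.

Great circle: cos σ = sin φ₁ sin φ₂ + cos φ₁ cos φ₂ cos Δλ,  σ = 1.5930 rad → d_gc = 10129.8 km
Rhumb line: Δψ = +1.3845, q = Δφ/Δψ = 0.7905, d_rh = R√(Δφ²+q²Δλ²) = 10509.5 km
Excess = 10509.5 − 10129.8 = 379.7 ≈ 380 km

380 km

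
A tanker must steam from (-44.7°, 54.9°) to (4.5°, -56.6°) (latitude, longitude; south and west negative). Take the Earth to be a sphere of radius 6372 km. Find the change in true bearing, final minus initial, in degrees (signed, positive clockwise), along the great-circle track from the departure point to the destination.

+58.1°

Initial bearing θ₁ = atan2(sin Δλ cos φ₂, cos φ₁ sin φ₂ − sin φ₁ cos φ₂ cos Δλ) = 257.76°
Final bearing θ₂ = (initial bearing from the destination back to the start) + 180° = 315.83°
Δθ = θ₂ − θ₁ = +58.1°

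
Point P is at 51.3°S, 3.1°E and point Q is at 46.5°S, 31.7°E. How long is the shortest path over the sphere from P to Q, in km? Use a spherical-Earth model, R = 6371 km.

2143 km

cos σ = sin φ₁ sin φ₂ + cos φ₁ cos φ₂ cos Δλ
      = sin(-51.30°)sin(-46.50°) + cos(-51.30°)cos(-46.50°)cos(28.60°) = 0.9440
σ = 19.269° → d = Rσ = 6371·0.33631 = 2143 km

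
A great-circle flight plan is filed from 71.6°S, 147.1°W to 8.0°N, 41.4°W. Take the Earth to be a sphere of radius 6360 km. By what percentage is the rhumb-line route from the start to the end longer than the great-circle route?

6.6%

Great circle: σ = 1.7892 rad → d_gc = Rσ = 11379.1 km
Rhumb: Δφ = +1.3893, Δλ = +1.8448, Δψ = +1.9605, q = Δφ/Δψ = 0.7087 → d_rh = R√(Δφ²+q²Δλ²) = 12132.8 km
Excess = (12132.8 − 11379.1) / 11379.1 = 753.7 / 11379.1 = 6.62% ≈ 6.6%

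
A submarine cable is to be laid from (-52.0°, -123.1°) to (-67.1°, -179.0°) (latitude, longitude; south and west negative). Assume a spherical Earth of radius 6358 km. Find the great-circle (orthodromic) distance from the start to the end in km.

Haversine: a = sin²(Δφ/2)+cos φ₁ cos φ₂ sin²(Δλ/2) = 0.06989;  σ = 2·atan2(√a,√(1−a))
σ = 30.659° → d = Rσ = 6358·0.53510 = 3402 km

3402 km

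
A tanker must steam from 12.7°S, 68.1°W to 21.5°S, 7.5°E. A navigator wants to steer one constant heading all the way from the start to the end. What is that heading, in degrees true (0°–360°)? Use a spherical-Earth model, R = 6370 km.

97.0°

Δψ = ln[tan(π/4+φ₂/2)/tan(π/4+φ₁/2)] = -0.1609
Δλ = +1.3195 rad (taken the short way round)
course = atan2(Δλ, Δψ) = 96.95°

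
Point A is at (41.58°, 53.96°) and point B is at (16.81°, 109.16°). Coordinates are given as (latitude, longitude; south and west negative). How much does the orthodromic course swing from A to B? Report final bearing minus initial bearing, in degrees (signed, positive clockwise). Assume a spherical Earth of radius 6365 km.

Initial bearing θ₁ = atan2(sin Δλ cos φ₂, cos φ₁ sin φ₂ − sin φ₁ cos φ₂ cos Δλ) = 100.54°
Final bearing θ₂ = (initial bearing from the destination back to the start) + 180° = 129.80°
Δθ = θ₂ − θ₁ = +29.3°

+29.3°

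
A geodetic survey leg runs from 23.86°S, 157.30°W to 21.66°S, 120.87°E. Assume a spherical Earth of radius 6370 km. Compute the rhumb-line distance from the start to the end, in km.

Δψ = ln[tan(π/4+φ₂/2)/tan(π/4+φ₁/2)] = +0.0416;  Δφ = +0.0384 rad,  Δλ = -1.4282 rad
q = Δφ/Δψ = 0.9221
d = R·√(Δφ² + q²Δλ²) = 6370·1.31744 = 8392 km

8392 km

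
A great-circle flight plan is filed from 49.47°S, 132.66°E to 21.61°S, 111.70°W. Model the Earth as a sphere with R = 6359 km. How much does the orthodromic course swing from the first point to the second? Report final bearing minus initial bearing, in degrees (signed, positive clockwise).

At departure: θ₁ = atan2(sin Δλ cos φ₂, cos φ₁ sin φ₂ − sin φ₁ cos φ₂ cos Δλ) = 123.04°
At arrival: θ₂ = atan2(sin Δλ cos φ₁, −cos φ₂ sin φ₁ + sin φ₂ cos φ₁ cos Δλ) = 35.87°
Δθ = θ₂ − θ₁ = -87.2°

-87.2°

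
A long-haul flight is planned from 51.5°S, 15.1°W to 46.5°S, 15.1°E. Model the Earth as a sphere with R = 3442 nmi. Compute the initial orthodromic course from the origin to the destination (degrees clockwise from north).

87.7°

N = sin Δλ·cos φ₂ = +0.3463;  D = cos φ₁ sin φ₂ − sin φ₁ cos φ₂ cos Δλ = +0.0140
initial course = atan2(N, D) = 87.68°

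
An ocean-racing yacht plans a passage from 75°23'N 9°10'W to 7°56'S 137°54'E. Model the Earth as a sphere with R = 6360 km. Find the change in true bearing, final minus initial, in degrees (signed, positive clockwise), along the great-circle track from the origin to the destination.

+136.6°

At departure: θ₁ = atan2(sin Δλ cos φ₂, cos φ₁ sin φ₂ − sin φ₁ cos φ₂ cos Δλ) = 34.98°
At arrival: θ₂ = atan2(sin Δλ cos φ₁, −cos φ₂ sin φ₁ + sin φ₂ cos φ₁ cos Δλ) = 171.60°
Δθ = θ₂ − θ₁ = +136.6°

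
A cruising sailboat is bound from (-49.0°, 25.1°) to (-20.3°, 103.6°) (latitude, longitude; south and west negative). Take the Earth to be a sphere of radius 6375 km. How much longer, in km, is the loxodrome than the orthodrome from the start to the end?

Great circle: cos σ = sin φ₁ sin φ₂ + cos φ₁ cos φ₂ cos Δλ,  σ = 1.1761 rad → d_gc = 7497.77 km
Rhumb line: Δψ = +0.6219, q = Δφ/Δψ = 0.8055, d_rh = R√(Δφ²+q²Δλ²) = 7726.35 km
Excess = 7726.35 − 7497.77 = 228.58 ≈ 229 km

229 km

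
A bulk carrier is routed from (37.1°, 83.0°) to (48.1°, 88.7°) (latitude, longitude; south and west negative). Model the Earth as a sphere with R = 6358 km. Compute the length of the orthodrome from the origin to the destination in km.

1305 km

cos σ = sin φ₁ sin φ₂ + cos φ₁ cos φ₂ cos Δλ
      = sin(37.10°)sin(48.10°) + cos(37.10°)cos(48.10°)cos(5.70°) = 0.9790
σ = 11.765° → d = Rσ = 6358·0.20533 = 1305 km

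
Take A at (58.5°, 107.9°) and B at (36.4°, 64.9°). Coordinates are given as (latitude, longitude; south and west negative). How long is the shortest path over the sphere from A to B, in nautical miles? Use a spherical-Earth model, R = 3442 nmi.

2136 nmi

Haversine: a = sin²(Δφ/2)+cos φ₁ cos φ₂ sin²(Δλ/2) = 0.09323;  σ = 2·atan2(√a,√(1−a))
σ = 35.556° → d = Rσ = 3442·0.62057 = 2136 nmi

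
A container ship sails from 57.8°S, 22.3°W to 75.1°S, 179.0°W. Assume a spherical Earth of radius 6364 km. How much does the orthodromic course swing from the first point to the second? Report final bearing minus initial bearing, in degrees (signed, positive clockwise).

+154.9°

Initial bearing θ₁ = atan2(sin Δλ cos φ₂, cos φ₁ sin φ₂ − sin φ₁ cos φ₂ cos Δλ) = 188.10°
Final bearing θ₂ = (initial bearing from the destination back to the start) + 180° = 343.03°
Δθ = θ₂ − θ₁ = +154.9°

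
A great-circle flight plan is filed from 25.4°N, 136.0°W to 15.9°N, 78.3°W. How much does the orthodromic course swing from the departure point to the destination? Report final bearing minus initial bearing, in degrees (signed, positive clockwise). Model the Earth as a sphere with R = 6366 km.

+22.1°

At departure: θ₁ = atan2(sin Δλ cos φ₂, cos φ₁ sin φ₂ − sin φ₁ cos φ₂ cos Δλ) = 88.09°
At arrival: θ₂ = atan2(sin Δλ cos φ₁, −cos φ₂ sin φ₁ + sin φ₂ cos φ₁ cos Δλ) = 110.16°
Δθ = θ₂ − θ₁ = +22.1°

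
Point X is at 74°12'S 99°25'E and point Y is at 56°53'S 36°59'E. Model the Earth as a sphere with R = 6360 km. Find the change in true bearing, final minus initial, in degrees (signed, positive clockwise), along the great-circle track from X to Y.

Initial bearing θ₁ = atan2(sin Δλ cos φ₂, cos φ₁ sin φ₂ − sin φ₁ cos φ₂ cos Δλ) = 271.80°
Final bearing θ₂ = (initial bearing from the destination back to the start) + 180° = 330.12°
Δθ = θ₂ − θ₁ = +58.3°

+58.3°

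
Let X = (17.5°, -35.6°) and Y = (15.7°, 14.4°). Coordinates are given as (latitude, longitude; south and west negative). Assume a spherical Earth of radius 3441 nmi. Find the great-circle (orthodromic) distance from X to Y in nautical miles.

Haversine: a = sin²(Δφ/2)+cos φ₁ cos φ₂ sin²(Δλ/2) = 0.16423;  σ = 2·atan2(√a,√(1−a))
σ = 47.814° → d = Rσ = 3441·0.83451 = 2872 nmi

2872 nmi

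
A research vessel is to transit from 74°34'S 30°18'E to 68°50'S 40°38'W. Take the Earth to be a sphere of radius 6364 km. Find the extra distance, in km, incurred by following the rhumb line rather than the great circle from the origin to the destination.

145 km

Great circle: cos σ = sin φ₁ sin φ₂ + cos φ₁ cos φ₂ cos Δλ,  σ = 0.3756 rad → d_gc = 2390.2 km
Rhumb line: Δψ = +0.3213, q = Δφ/Δψ = 0.3114, d_rh = R√(Δφ²+q²Δλ²) = 2535.1 km
Excess = 2535.1 − 2390.2 = 144.9 ≈ 145 km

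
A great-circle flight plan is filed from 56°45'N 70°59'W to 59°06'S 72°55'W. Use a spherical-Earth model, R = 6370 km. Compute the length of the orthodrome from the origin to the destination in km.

12881 km

Haversine: a = sin²(Δφ/2)+cos φ₁ cos φ₂ sin²(Δλ/2) = 0.71809;  σ = 2·atan2(√a,√(1−a))
σ = 115.860° → d = Rσ = 6370·2.02214 = 12881 km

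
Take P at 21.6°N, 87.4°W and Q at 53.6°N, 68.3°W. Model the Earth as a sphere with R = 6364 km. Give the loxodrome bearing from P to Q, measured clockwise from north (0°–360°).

Meridional parts: M(φ₁)=+0.3863, M(φ₂)=+1.1124 → ΔM = +0.7261;  Δλ = +0.3334 rad
tan C = Δλ / ΔM = +0.4591 → C = 24.66°

24.7°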